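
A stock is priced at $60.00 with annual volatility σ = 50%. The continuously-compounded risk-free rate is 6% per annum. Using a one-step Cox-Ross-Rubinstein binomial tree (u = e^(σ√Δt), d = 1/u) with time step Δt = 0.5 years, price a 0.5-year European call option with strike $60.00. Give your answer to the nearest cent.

CRR parameters: u = e^(σ√Δt) = e^(0.5·√0.5) = 1.4241, d = 1/u = 0.7022
Per-period rate: rΔt = 0.06·0.5 = 0.03, so R = e^0.03 = 1.0305
Risk-neutral probability p = (e^0.03 − 0.7022)/(1.4241 − 0.7022) = 0.3283/0.7219 = 0.4547
Terminal stock prices: S_u = 85.45, S_d = 42.13
Terminal payoffs (S − K): max(25.45, 0) = 25.45, max(-17.87, 0) = 0
Node 0 (S = 60): V_0 = e^(−0.03)·[0.4547·25.4471 + 0.5453·0.0000] = 11.2290

$11.23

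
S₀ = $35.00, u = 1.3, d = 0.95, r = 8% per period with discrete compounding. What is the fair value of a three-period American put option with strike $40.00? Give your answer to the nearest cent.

$5.00

Risk-neutral probability p = (1 + 0.08 − 0.95)/(1.3 − 0.95) = 0.1300/0.3500 = 0.3714
Terminal stock prices: S_uuu = 76.89, S_uud = 56.19, S_udd = 41.06, S_ddd = 30.01
Terminal payoffs (K − S): max(-36.89, 0) = 0, max(-16.19, 0) = 0, max(-1.064, 0) = 0, max(9.992, 0) = 9.992
Node uu (S = 59.15): continuation = 1/1.08·[0.3714·0.0000 + 0.6286·0.0000] = 0.0000; exercise value = 0.0000 ≤ continuation, so V_uu = 0.0000
Node ud (S = 43.23): continuation = 1/1.08·[0.3714·0.0000 + 0.6286·0.0000] = 0.0000; exercise value = 0.0000 ≤ continuation, so V_ud = 0.0000
Node dd (S = 31.59): continuation = 1/1.08·[0.3714·0.0000 + 0.6286·9.9919] = 5.8154; exercise value = 8.4125 > continuation, so V_dd = 8.4125 (exercise)
Node u (S = 45.5): continuation = 1/1.08·[0.3714·0.0000 + 0.6286·0.0000] = 0.0000; exercise value = 0.0000 ≤ continuation, so V_u = 0.0000
Node d (S = 33.25): continuation = 1/1.08·[0.3714·0.0000 + 0.6286·8.4125] = 4.8962; exercise value = 6.7500 > continuation, so V_d = 6.7500 (exercise)
Node 0 (S = 35): continuation = 1/1.08·[0.3714·0.0000 + 0.6286·6.7500] = 3.9286; exercise value = 5.0000 > continuation, so V_0 = 5.0000 (exercise)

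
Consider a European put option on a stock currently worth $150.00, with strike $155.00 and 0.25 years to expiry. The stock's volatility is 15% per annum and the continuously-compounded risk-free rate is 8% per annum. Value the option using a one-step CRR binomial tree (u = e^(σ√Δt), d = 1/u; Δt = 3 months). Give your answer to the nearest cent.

CRR parameters: u = e^(σ√Δt) = e^(0.15·√0.25) = 1.0779, d = 1/u = 0.9277
Per-period rate: rΔt = 0.08·0.25 = 0.02, so R = e^0.02 = 1.0202
Risk-neutral probability p = (e^0.02 − 0.9277)/(1.0779 − 0.9277) = 0.0925/0.1501 = 0.6158
Terminal stock prices: S_u = 161.7, S_d = 139.2
Terminal payoffs (K − S): max(-6.683, 0) = 0, max(15.84, 0) = 15.84
Node 0 (S = 150): V_0 = e^(−0.02)·[0.6158·0.0000 + 0.3842·15.8385] = 5.9645

$5.96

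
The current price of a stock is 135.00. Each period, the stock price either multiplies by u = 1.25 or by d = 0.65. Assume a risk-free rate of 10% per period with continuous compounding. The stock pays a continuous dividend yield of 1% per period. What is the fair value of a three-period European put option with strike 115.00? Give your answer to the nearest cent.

5.86

Per-period risk-free factor R = e^0.1 = 1.1052; dividend-adjusted growth = e^(0.1−0.01) = 1.0942.
Risk-neutral probability p = (1.0942 − 0.65)/(1.25 − 0.65) = 0.4442/0.6000 = 0.7403
Terminal stock prices: S_uuu = 263.7, S_uud = 137.1, S_udd = 71.3, S_ddd = 37.07
Terminal payoffs (K − S): max(-148.7, 0) = 0, max(-22.11, 0) = 0, max(43.7, 0) = 43.7, max(77.93, 0) = 77.93
Node uu (S = 210.9): V_uu = e^(−0.1)·[0.7403·0.0000 + 0.2597·0.0000] = 0.0000
Node ud (S = 109.7): V_ud = e^(−0.1)·[0.7403·0.0000 + 0.2597·43.7031] = 10.2700
Node dd (S = 57.04): V_dd = e^(−0.1)·[0.7403·43.7031 + 0.2597·77.9256] = 47.5863
Node u (S = 168.8): V_u = e^(−0.1)·[0.7403·0.0000 + 0.2597·10.2700] = 2.4134
Node d (S = 87.75): V_d = e^(−0.1)·[0.7403·10.2700 + 0.2597·47.5863] = 18.0618
Node 0 (S = 135): V_0 = e^(−0.1)·[0.7403·2.4134 + 0.2597·18.0618] = 5.8610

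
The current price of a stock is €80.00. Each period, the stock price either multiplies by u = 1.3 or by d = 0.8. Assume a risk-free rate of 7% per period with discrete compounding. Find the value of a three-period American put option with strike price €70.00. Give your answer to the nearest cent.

€4.12

Risk-neutral probability p = (1 + 0.07 − 0.8)/(1.3 − 0.8) = 0.2700/0.5000 = 0.5400
Terminal stock prices: S_uuu = 175.8, S_uud = 108.2, S_udd = 66.56, S_ddd = 40.96
Terminal payoffs (K − S): max(-105.8, 0) = 0, max(-38.16, 0) = 0, max(3.44, 0) = 3.44, max(29.04, 0) = 29.04
Node uu (S = 135.2): continuation = 1/1.07·[0.5400·0.0000 + 0.4600·0.0000] = 0.0000; exercise value = 0.0000 ≤ continuation, so V_uu = 0.0000
Node ud (S = 83.2): continuation = 1/1.07·[0.5400·0.0000 + 0.4600·3.4400] = 1.4789; exercise value = 0.0000 ≤ continuation, so V_ud = 1.4789
Node dd (S = 51.2): continuation = 1/1.07·[0.5400·3.4400 + 0.4600·29.0400] = 14.2206; exercise value = 18.8000 > continuation, so V_dd = 18.8000 (exercise)
Node u (S = 104): continuation = 1/1.07·[0.5400·0.0000 + 0.4600·1.4789] = 0.6358; exercise value = 0.0000 ≤ continuation, so V_u = 0.6358
Node d (S = 64): continuation = 1/1.07·[0.5400·1.4789 + 0.4600·18.8000] = 8.8286; exercise value = 6.0000 ≤ continuation, so V_d = 8.8286
Node 0 (S = 80): continuation = 1/1.07·[0.5400·0.6358 + 0.4600·8.8286] = 4.1163; exercise value = 0.0000 ≤ continuation, so V_0 = 4.1163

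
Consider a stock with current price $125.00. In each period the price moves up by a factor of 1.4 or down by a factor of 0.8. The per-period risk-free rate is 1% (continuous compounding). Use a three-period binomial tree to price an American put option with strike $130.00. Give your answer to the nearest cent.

$25.87

Risk-neutral probability p = (e^0.01 − 0.8)/(1.4 − 0.8) = 0.2101/0.6000 = 0.3501
Terminal stock prices: S_uuu = 343, S_uud = 196, S_udd = 112, S_ddd = 64
Terminal payoffs (K − S): max(-213, 0) = 0, max(-66, 0) = 0, max(18, 0) = 18, max(66, 0) = 66
Node uu (S = 245): continuation = e^(−0.01)·[0.3501·0.0000 + 0.6499·0.0000] = 0.0000; exercise value = 0.0000 ≤ continuation, so V_uu = 0.0000
Node ud (S = 140): continuation = e^(−0.01)·[0.3501·0.0000 + 0.6499·18.0000] = 11.5821; exercise value = 0.0000 ≤ continuation, so V_ud = 11.5821
Node dd (S = 80): continuation = e^(−0.01)·[0.3501·18.0000 + 0.6499·66.0000] = 48.7065; exercise value = 50.0000 > continuation, so V_dd = 50.0000 (exercise)
Node u (S = 175): continuation = e^(−0.01)·[0.3501·0.0000 + 0.6499·11.5821] = 7.4525; exercise value = 0.0000 ≤ continuation, so V_u = 7.4525
Node d (S = 100): continuation = e^(−0.01)·[0.3501·11.5821 + 0.6499·50.0000] = 36.1868; exercise value = 30.0000 ≤ continuation, so V_d = 36.1868
Node 0 (S = 125): continuation = e^(−0.01)·[0.3501·7.4525 + 0.6499·36.1868] = 25.8674; exercise value = 5.0000 ≤ continuation, so V_0 = 25.8674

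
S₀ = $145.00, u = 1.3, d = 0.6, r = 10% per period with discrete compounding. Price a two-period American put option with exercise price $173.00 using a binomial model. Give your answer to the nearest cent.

Risk-neutral probability p = (1 + 0.1 − 0.6)/(1.3 − 0.6) = 0.5000/0.7000 = 0.7143
Terminal stock prices: S_uu = 245.1, S_ud = 113.1, S_dd = 52.2
Terminal payoffs (K − S): max(-72.05, 0) = 0, max(59.9, 0) = 59.9, max(120.8, 0) = 120.8
Node u (S = 188.5): continuation = 1/1.1·[0.7143·0.0000 + 0.2857·59.9000] = 15.5584; exercise value = 0.0000 ≤ continuation, so V_u = 15.5584
Node d (S = 87): continuation = 1/1.1·[0.7143·59.9000 + 0.2857·120.8000] = 70.2727; exercise value = 86.0000 > continuation, so V_d = 86.0000 (exercise)
Node 0 (S = 145): continuation = 1/1.1·[0.7143·15.5584 + 0.2857·86.0000] = 32.4405; exercise value = 28.0000 ≤ continuation, so V_0 = 32.4405

$32.44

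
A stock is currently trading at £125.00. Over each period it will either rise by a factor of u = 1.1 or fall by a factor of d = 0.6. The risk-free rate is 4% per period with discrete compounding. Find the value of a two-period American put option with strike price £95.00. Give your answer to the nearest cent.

Risk-neutral probability p = (1 + 0.04 − 0.6)/(1.1 − 0.6) = 0.4400/0.5000 = 0.8800
Terminal stock prices: S_uu = 151.3, S_ud = 82.5, S_dd = 45
Terminal payoffs (K − S): max(-56.25, 0) = 0, max(12.5, 0) = 12.5, max(50, 0) = 50
Node u (S = 137.5): continuation = 1/1.04·[0.8800·0.0000 + 0.1200·12.5000] = 1.4423; exercise value = 0.0000 ≤ continuation, so V_u = 1.4423
Node d (S = 75): continuation = 1/1.04·[0.8800·12.5000 + 0.1200·50.0000] = 16.3462; exercise value = 20.0000 > continuation, so V_d = 20.0000 (exercise)
Node 0 (S = 125): continuation = 1/1.04·[0.8800·1.4423 + 0.1200·20.0000] = 3.5281; exercise value = 0.0000 ≤ continuation, so V_0 = 3.5281

£3.53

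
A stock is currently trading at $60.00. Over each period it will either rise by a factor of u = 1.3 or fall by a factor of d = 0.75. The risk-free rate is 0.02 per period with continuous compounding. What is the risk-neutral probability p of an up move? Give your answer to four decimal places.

p = 0.4913

Risk-neutral probability p = (e^0.02 − 0.75)/(1.3 − 0.75) = 0.2702/0.5500 = 0.4913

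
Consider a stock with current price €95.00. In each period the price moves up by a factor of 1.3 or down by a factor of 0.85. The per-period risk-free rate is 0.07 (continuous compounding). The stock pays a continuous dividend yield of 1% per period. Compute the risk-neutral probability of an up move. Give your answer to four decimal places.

p = 0.4707

Per-period risk-free factor R = e^0.07 = 1.0725; dividend-adjusted growth = e^(0.07−0.01) = 1.0618.
Risk-neutral probability p = (1.0618 − 0.85)/(1.3 − 0.85) = 0.2118/0.4500 = 0.4707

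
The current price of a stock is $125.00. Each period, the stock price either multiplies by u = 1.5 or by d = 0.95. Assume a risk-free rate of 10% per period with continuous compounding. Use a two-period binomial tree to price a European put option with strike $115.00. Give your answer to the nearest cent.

$0.92

Risk-neutral probability p = (e^0.1 − 0.95)/(1.5 − 0.95) = 0.1552/0.5500 = 0.2821
Terminal stock prices: S_uu = 281.2, S_ud = 178.1, S_dd = 112.8
Terminal payoffs (K − S): max(-166.2, 0) = 0, max(-63.12, 0) = 0, max(2.188, 0) = 2.188
Node u (S = 187.5): V_u = e^(−0.1)·[0.2821·0.0000 + 0.7179·0.0000] = 0.0000
Node d (S = 118.8): V_d = e^(−0.1)·[0.2821·0.0000 + 0.7179·2.1875] = 1.4209
Node 0 (S = 125): V_0 = e^(−0.1)·[0.2821·0.0000 + 0.7179·1.4209] = 0.9230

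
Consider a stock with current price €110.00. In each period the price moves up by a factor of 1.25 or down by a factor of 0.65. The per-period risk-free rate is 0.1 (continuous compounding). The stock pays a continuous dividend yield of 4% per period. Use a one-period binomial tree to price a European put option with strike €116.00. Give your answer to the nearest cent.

€12.63

Per-period risk-free factor R = e^0.1 = 1.1052; dividend-adjusted growth = e^(0.1−0.04) = 1.0618.
Risk-neutral probability p = (1.0618 − 0.65)/(1.25 − 0.65) = 0.4118/0.6000 = 0.6864
Terminal stock prices: S_u = 137.5, S_d = 71.5
Terminal payoffs (K − S): max(-21.5, 0) = 0, max(44.5, 0) = 44.5
Node 0 (S = 110): V_0 = e^(−0.1)·[0.6864·0.0000 + 0.3136·44.5000] = 12.6274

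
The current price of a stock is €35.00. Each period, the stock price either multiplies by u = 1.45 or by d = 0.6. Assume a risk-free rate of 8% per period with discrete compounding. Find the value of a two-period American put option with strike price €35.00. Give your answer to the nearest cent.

Risk-neutral probability p = (1 + 0.08 − 0.6)/(1.45 − 0.6) = 0.4800/0.8500 = 0.5647
Terminal stock prices: S_uu = 73.59, S_ud = 30.45, S_dd = 12.6
Terminal payoffs (K − S): max(-38.59, 0) = 0, max(4.55, 0) = 4.55, max(22.4, 0) = 22.4
Node u (S = 50.75): continuation = 1/1.08·[0.5647·0.0000 + 0.4353·4.5500] = 1.8339; exercise value = 0.0000 ≤ continuation, so V_u = 1.8339
Node d (S = 21): continuation = 1/1.08·[0.5647·4.5500 + 0.4353·22.4000] = 11.4074; exercise value = 14.0000 > continuation, so V_d = 14.0000 (exercise)
Node 0 (S = 35): continuation = 1/1.08·[0.5647·1.8339 + 0.4353·14.0000] = 6.6016; exercise value = 0.0000 ≤ continuation, so V_0 = 6.6016

€6.60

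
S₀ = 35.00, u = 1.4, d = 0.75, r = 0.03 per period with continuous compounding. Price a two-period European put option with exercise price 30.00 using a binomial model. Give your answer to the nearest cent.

Risk-neutral probability p = (e^0.03 − 0.75)/(1.4 − 0.75) = 0.2805/0.6500 = 0.4315
Terminal stock prices: S_uu = 68.6, S_ud = 36.75, S_dd = 19.69
Terminal payoffs (K − S): max(-38.6, 0) = 0, max(-6.75, 0) = 0, max(10.31, 0) = 10.31
Node u (S = 49): V_u = e^(−0.03)·[0.4315·0.0000 + 0.5685·0.0000] = 0.0000
Node d (S = 26.25): V_d = e^(−0.03)·[0.4315·0.0000 + 0.5685·10.3125] = 5.6897
Node 0 (S = 35): V_0 = e^(−0.03)·[0.4315·0.0000 + 0.5685·5.6897] = 3.1392

3.14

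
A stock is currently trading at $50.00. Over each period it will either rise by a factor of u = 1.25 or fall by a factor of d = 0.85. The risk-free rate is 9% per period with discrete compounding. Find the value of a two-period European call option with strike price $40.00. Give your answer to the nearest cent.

$16.85

Risk-neutral probability p = (1 + 0.09 − 0.85)/(1.25 − 0.85) = 0.2400/0.4000 = 0.6000
Terminal stock prices: S_uu = 78.12, S_ud = 53.12, S_dd = 36.12
Terminal payoffs (S − K): max(38.12, 0) = 38.12, max(13.12, 0) = 13.12, max(-3.875, 0) = 0
Node u (S = 62.5): V_u = 1/1.09·[0.6000·38.1250 + 0.4000·13.1250] = 25.8028
Node d (S = 42.5): V_d = 1/1.09·[0.6000·13.1250 + 0.4000·0.0000] = 7.2248
Node 0 (S = 50): V_0 = 1/1.09·[0.6000·25.8028 + 0.4000·7.2248] = 16.8546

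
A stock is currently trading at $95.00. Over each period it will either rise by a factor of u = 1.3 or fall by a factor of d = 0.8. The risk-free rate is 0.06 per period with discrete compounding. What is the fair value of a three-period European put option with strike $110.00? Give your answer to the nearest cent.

$15.04

Risk-neutral probability p = (1 + 0.06 − 0.8)/(1.3 − 0.8) = 0.2600/0.5000 = 0.5200
Terminal stock prices: S_uuu = 208.7, S_uud = 128.4, S_udd = 79.04, S_ddd = 48.64
Terminal payoffs (K − S): max(-98.72, 0) = 0, max(-18.44, 0) = 0, max(30.96, 0) = 30.96, max(61.36, 0) = 61.36
Node uu (S = 160.6): V_uu = 1/1.06·[0.5200·0.0000 + 0.4800·0.0000] = 0.0000
Node ud (S = 98.8): V_ud = 1/1.06·[0.5200·0.0000 + 0.4800·30.9600] = 14.0196
Node dd (S = 60.8): V_dd = 1/1.06·[0.5200·30.9600 + 0.4800·61.3600] = 42.9736
Node u (S = 123.5): V_u = 1/1.06·[0.5200·0.0000 + 0.4800·14.0196] = 6.3485
Node d (S = 76): V_d = 1/1.06·[0.5200·14.0196 + 0.4800·42.9736] = 26.3373
Node 0 (S = 95): V_0 = 1/1.06·[0.5200·6.3485 + 0.4800·26.3373] = 15.0407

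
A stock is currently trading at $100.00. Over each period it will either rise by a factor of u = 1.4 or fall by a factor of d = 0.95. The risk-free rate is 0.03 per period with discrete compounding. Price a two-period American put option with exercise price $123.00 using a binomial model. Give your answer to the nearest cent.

Risk-neutral probability p = (1 + 0.03 − 0.95)/(1.4 − 0.95) = 0.0800/0.4500 = 0.1778
Terminal stock prices: S_uu = 196, S_ud = 133, S_dd = 90.25
Terminal payoffs (K − S): max(-73, 0) = 0, max(-10, 0) = 0, max(32.75, 0) = 32.75
Node u (S = 140): continuation = 1/1.03·[0.1778·0.0000 + 0.8222·0.0000] = 0.0000; exercise value = 0.0000 ≤ continuation, so V_u = 0.0000
Node d (S = 95): continuation = 1/1.03·[0.1778·0.0000 + 0.8222·32.7500] = 26.1435; exercise value = 28.0000 > continuation, so V_d = 28.0000 (exercise)
Node 0 (S = 100): continuation = 1/1.03·[0.1778·0.0000 + 0.8222·28.0000] = 22.3517; exercise value = 23.0000 > continuation, so V_0 = 23.0000 (exercise)

$23.00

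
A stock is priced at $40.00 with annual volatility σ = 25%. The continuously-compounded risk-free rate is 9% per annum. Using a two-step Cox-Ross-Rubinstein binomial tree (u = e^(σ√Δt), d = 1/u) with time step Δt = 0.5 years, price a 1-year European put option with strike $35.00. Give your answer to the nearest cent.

$1.09

CRR parameters: u = e^(σ√Δt) = e^(0.25·√0.5) = 1.1934, d = 1/u = 0.8380
Per-period rate: rΔt = 0.09·0.5 = 0.045, so R = e^0.045 = 1.0460
Risk-neutral probability p = (e^0.045 − 0.8380)/(1.1934 − 0.8380) = 0.2081/0.3554 = 0.5854
Terminal stock prices: S_uu = 56.96, S_ud = 40, S_dd = 28.09
Terminal payoffs (K − S): max(-21.96, 0) = 0, max(-5, 0) = 0, max(6.912, 0) = 6.912
Node u (S = 47.73): V_u = e^(−0.045)·[0.5854·0.0000 + 0.4146·0.0000] = 0.0000
Node d (S = 33.52): V_d = e^(−0.045)·[0.5854·0.0000 + 0.4146·6.9125] = 2.7396
Node 0 (S = 40): V_0 = e^(−0.045)·[0.5854·0.0000 + 0.4146·2.7396] = 1.0858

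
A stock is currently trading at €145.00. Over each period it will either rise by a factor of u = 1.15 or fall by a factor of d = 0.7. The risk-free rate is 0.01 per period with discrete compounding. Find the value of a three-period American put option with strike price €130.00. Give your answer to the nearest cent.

Risk-neutral probability p = (1 + 0.01 − 0.7)/(1.15 − 0.7) = 0.3100/0.4500 = 0.6889
Terminal stock prices: S_uuu = 220.5, S_uud = 134.2, S_udd = 81.71, S_ddd = 49.73
Terminal payoffs (K − S): max(-90.53, 0) = 0, max(-4.234, 0) = 0, max(48.29, 0) = 48.29, max(80.27, 0) = 80.27
Node uu (S = 191.8): continuation = 1/1.01·[0.6889·0.0000 + 0.3111·0.0000] = 0.0000; exercise value = 0.0000 ≤ continuation, so V_uu = 0.0000
Node ud (S = 116.7): continuation = 1/1.01·[0.6889·0.0000 + 0.3111·48.2925] = 14.8756; exercise value = 13.2750 ≤ continuation, so V_ud = 14.8756
Node dd (S = 71.05): continuation = 1/1.01·[0.6889·48.2925 + 0.3111·80.2650] = 57.6629; exercise value = 58.9500 > continuation, so V_dd = 58.9500 (exercise)
Node u (S = 166.8): continuation = 1/1.01·[0.6889·0.0000 + 0.3111·14.8756] = 4.5821; exercise value = 0.0000 ≤ continuation, so V_u = 4.5821
Node d (S = 101.5): continuation = 1/1.01·[0.6889·14.8756 + 0.3111·58.9500] = 28.3046; exercise value = 28.5000 > continuation, so V_d = 28.5000 (exercise)
Node 0 (S = 145): continuation = 1/1.01·[0.6889·4.5821 + 0.3111·28.5000] = 11.9042; exercise value = 0.0000 ≤ continuation, so V_0 = 11.9042

€11.90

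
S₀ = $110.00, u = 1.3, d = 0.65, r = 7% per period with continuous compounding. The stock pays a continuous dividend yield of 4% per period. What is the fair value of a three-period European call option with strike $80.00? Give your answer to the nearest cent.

$40.39

Per-period risk-free factor R = e^0.07 = 1.0725; dividend-adjusted growth = e^(0.07−0.04) = 1.0305.
Risk-neutral probability p = (1.0305 − 0.65)/(1.3 − 0.65) = 0.3805/0.6500 = 0.5853
Terminal stock prices: S_uuu = 241.7, S_uud = 120.8, S_udd = 60.42, S_ddd = 30.21
Terminal payoffs (S − K): max(161.7, 0) = 161.7, max(40.84, 0) = 40.84, max(-19.58, 0) = 0, max(-49.79, 0) = 0
Node uu (S = 185.9): V_uu = e^(−0.07)·[0.5853·161.6700 + 0.4147·40.8350] = 104.0193
Node ud (S = 92.95): V_ud = e^(−0.07)·[0.5853·40.8350 + 0.4147·0.0000] = 22.2854
Node dd (S = 46.48): V_dd = e^(−0.07)·[0.5853·0.0000 + 0.4147·0.0000] = 0.0000
Node u (S = 143): V_u = e^(−0.07)·[0.5853·104.0193 + 0.4147·22.2854] = 65.3845
Node d (S = 71.5): V_d = e^(−0.07)·[0.5853·22.2854 + 0.4147·0.0000] = 12.1621
Node 0 (S = 110): V_0 = e^(−0.07)·[0.5853·65.3845 + 0.4147·12.1621] = 40.3857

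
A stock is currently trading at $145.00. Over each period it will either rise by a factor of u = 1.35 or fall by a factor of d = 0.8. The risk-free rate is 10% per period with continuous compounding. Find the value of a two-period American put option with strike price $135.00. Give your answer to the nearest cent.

Risk-neutral probability p = (e^0.1 − 0.8)/(1.35 − 0.8) = 0.3052/0.5500 = 0.5549
Terminal stock prices: S_uu = 264.3, S_ud = 156.6, S_dd = 92.8
Terminal payoffs (K − S): max(-129.3, 0) = 0, max(-21.6, 0) = 0, max(42.2, 0) = 42.2
Node u (S = 195.8): continuation = e^(−0.1)·[0.5549·0.0000 + 0.4451·0.0000] = 0.0000; exercise value = 0.0000 ≤ continuation, so V_u = 0.0000
Node d (S = 116): continuation = e^(−0.1)·[0.5549·0.0000 + 0.4451·42.2000] = 16.9974; exercise value = 19.0000 > continuation, so V_d = 19.0000 (exercise)
Node 0 (S = 145): continuation = e^(−0.1)·[0.5549·0.0000 + 0.4451·19.0000] = 7.6529; exercise value = 0.0000 ≤ continuation, so V_0 = 7.6529

$7.65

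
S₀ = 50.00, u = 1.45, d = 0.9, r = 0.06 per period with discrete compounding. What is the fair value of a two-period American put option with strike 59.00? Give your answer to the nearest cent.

9.37

Risk-neutral probability p = (1 + 0.06 − 0.9)/(1.45 − 0.9) = 0.1600/0.5500 = 0.2909
Terminal stock prices: S_uu = 105.1, S_ud = 65.25, S_dd = 40.5
Terminal payoffs (K − S): max(-46.12, 0) = 0, max(-6.25, 0) = 0, max(18.5, 0) = 18.5
Node u (S = 72.5): continuation = 1/1.06·[0.2909·0.0000 + 0.7091·0.0000] = 0.0000; exercise value = 0.0000 ≤ continuation, so V_u = 0.0000
Node d (S = 45): continuation = 1/1.06·[0.2909·0.0000 + 0.7091·18.5000] = 12.3756; exercise value = 14.0000 > continuation, so V_d = 14.0000 (exercise)
Node 0 (S = 50): continuation = 1/1.06·[0.2909·0.0000 + 0.7091·14.0000] = 9.3654; exercise value = 9.0000 ≤ continuation, so V_0 = 9.3654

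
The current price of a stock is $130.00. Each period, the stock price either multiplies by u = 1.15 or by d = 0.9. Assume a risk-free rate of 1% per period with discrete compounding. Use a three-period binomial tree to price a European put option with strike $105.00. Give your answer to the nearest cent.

$1.74

Risk-neutral probability p = (1 + 0.01 − 0.9)/(1.15 − 0.9) = 0.1100/0.2500 = 0.4400
Terminal stock prices: S_uuu = 197.7, S_uud = 154.7, S_udd = 121.1, S_ddd = 94.77
Terminal payoffs (K − S): max(-92.71, 0) = 0, max(-49.73, 0) = 0, max(-16.1, 0) = 0, max(10.23, 0) = 10.23
Node uu (S = 171.9): V_uu = 1/1.01·[0.4400·0.0000 + 0.5600·0.0000] = 0.0000
Node ud (S = 134.6): V_ud = 1/1.01·[0.4400·0.0000 + 0.5600·0.0000] = 0.0000
Node dd (S = 105.3): V_dd = 1/1.01·[0.4400·0.0000 + 0.5600·10.2300] = 5.6721
Node u (S = 149.5): V_u = 1/1.01·[0.4400·0.0000 + 0.5600·0.0000] = 0.0000
Node d (S = 117): V_d = 1/1.01·[0.4400·0.0000 + 0.5600·5.6721] = 3.1449
Node 0 (S = 130): V_0 = 1/1.01·[0.4400·0.0000 + 0.5600·3.1449] = 1.7437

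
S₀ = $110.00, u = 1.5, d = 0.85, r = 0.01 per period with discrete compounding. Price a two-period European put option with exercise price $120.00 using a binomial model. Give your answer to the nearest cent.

$22.58

Risk-neutral probability p = (1 + 0.01 − 0.85)/(1.5 − 0.85) = 0.1600/0.6500 = 0.2462
Terminal stock prices: S_uu = 247.5, S_ud = 140.2, S_dd = 79.47
Terminal payoffs (K − S): max(-127.5, 0) = 0, max(-20.25, 0) = 0, max(40.53, 0) = 40.53
Node u (S = 165): V_u = 1/1.01·[0.2462·0.0000 + 0.7538·0.0000] = 0.0000
Node d (S = 93.5): V_d = 1/1.01·[0.2462·0.0000 + 0.7538·40.5250] = 30.2471
Node 0 (S = 110): V_0 = 1/1.01·[0.2462·0.0000 + 0.7538·30.2471] = 22.5759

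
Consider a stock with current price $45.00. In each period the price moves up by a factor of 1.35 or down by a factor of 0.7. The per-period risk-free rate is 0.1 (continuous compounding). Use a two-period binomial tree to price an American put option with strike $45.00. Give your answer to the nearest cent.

$5.08

Risk-neutral probability p = (e^0.1 − 0.7)/(1.35 − 0.7) = 0.4052/0.6500 = 0.6233
Terminal stock prices: S_uu = 82.01, S_ud = 42.53, S_dd = 22.05
Terminal payoffs (K − S): max(-37.01, 0) = 0, max(2.475, 0) = 2.475, max(22.95, 0) = 22.95
Node u (S = 60.75): continuation = e^(−0.1)·[0.6233·0.0000 + 0.3767·2.4750] = 0.8435; exercise value = 0.0000 ≤ continuation, so V_u = 0.8435
Node d (S = 31.5): continuation = e^(−0.1)·[0.6233·2.4750 + 0.3767·22.9500] = 9.2177; exercise value = 13.5000 > continuation, so V_d = 13.5000 (exercise)
Node 0 (S = 45): continuation = e^(−0.1)·[0.6233·0.8435 + 0.3767·13.5000] = 5.0768; exercise value = 0.0000 ≤ continuation, so V_0 = 5.0768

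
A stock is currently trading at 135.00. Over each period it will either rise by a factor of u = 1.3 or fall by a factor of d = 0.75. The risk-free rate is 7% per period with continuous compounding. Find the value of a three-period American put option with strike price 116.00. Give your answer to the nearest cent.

8.77

Risk-neutral probability p = (e^0.07 − 0.75)/(1.3 − 0.75) = 0.3225/0.5500 = 0.5864
Terminal stock prices: S_uuu = 296.6, S_uud = 171.1, S_udd = 98.72, S_ddd = 56.95
Terminal payoffs (K − S): max(-180.6, 0) = 0, max(-55.11, 0) = 0, max(17.28, 0) = 17.28, max(59.05, 0) = 59.05
Node uu (S = 228.2): continuation = e^(−0.07)·[0.5864·0.0000 + 0.4136·0.0000] = 0.0000; exercise value = 0.0000 ≤ continuation, so V_uu = 0.0000
Node ud (S = 131.6): continuation = e^(−0.07)·[0.5864·0.0000 + 0.4136·17.2812] = 6.6647; exercise value = 0.0000 ≤ continuation, so V_ud = 6.6647
Node dd (S = 75.94): continuation = e^(−0.07)·[0.5864·17.2812 + 0.4136·59.0469] = 32.2202; exercise value = 40.0625 > continuation, so V_dd = 40.0625 (exercise)
Node u (S = 175.5): continuation = e^(−0.07)·[0.5864·0.0000 + 0.4136·6.6647] = 2.5703; exercise value = 0.0000 ≤ continuation, so V_u = 2.5703
Node d (S = 101.2): continuation = e^(−0.07)·[0.5864·6.6647 + 0.4136·40.0625] = 19.0942; exercise value = 14.7500 ≤ continuation, so V_d = 19.0942
Node 0 (S = 135): continuation = e^(−0.07)·[0.5864·2.5703 + 0.4136·19.0942] = 8.7691; exercise value = 0.0000 ≤ continuation, so V_0 = 8.7691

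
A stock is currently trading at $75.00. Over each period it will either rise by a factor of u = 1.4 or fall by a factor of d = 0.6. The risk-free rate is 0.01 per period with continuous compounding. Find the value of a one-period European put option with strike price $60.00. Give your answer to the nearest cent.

Risk-neutral probability p = (e^0.01 − 0.6)/(1.4 − 0.6) = 0.4101/0.8000 = 0.5126
Terminal stock prices: S_u = 105, S_d = 45
Terminal payoffs (K − S): max(-45, 0) = 0, max(15, 0) = 15
Node 0 (S = 75): V_0 = e^(−0.01)·[0.5126·0.0000 + 0.4874·15.0000] = 7.2388

$7.24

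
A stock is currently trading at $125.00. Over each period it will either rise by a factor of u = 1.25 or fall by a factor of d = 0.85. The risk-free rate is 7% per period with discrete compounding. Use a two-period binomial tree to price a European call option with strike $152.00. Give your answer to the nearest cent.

$11.44

Risk-neutral probability p = (1 + 0.07 − 0.85)/(1.25 − 0.85) = 0.2200/0.4000 = 0.5500
Terminal stock prices: S_uu = 195.3, S_ud = 132.8, S_dd = 90.31
Terminal payoffs (S − K): max(43.31, 0) = 43.31, max(-19.19, 0) = 0, max(-61.69, 0) = 0
Node u (S = 156.2): V_u = 1/1.07·[0.5500·43.3125 + 0.4500·0.0000] = 22.2634
Node d (S = 106.2): V_d = 1/1.07·[0.5500·0.0000 + 0.4500·0.0000] = 0.0000
Node 0 (S = 125): V_0 = 1/1.07·[0.5500·22.2634 + 0.4500·0.0000] = 11.4438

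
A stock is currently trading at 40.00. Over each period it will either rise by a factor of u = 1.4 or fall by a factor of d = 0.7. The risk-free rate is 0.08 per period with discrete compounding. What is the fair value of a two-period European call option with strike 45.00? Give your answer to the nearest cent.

8.44

Risk-neutral probability p = (1 + 0.08 − 0.7)/(1.4 − 0.7) = 0.3800/0.7000 = 0.5429
Terminal stock prices: S_uu = 78.4, S_ud = 39.2, S_dd = 19.6
Terminal payoffs (S − K): max(33.4, 0) = 33.4, max(-5.8, 0) = 0, max(-25.4, 0) = 0
Node u (S = 56): V_u = 1/1.08·[0.5429·33.4000 + 0.4571·0.0000] = 16.7884
Node d (S = 28): V_d = 1/1.08·[0.5429·0.0000 + 0.4571·0.0000] = 0.0000
Node 0 (S = 40): V_0 = 1/1.08·[0.5429·16.7884 + 0.4571·0.0000] = 8.4386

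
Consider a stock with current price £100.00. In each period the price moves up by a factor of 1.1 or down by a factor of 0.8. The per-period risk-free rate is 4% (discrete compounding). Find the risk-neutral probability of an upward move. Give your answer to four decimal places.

Risk-neutral probability p = (1 + 0.04 − 0.8)/(1.1 − 0.8) = 0.2400/0.3000 = 0.8000

p = 0.8000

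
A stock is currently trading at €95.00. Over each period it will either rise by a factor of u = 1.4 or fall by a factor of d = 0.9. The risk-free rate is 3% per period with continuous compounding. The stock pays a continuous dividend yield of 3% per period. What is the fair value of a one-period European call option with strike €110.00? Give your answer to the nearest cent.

Per-period risk-free factor R = e^0.03 = 1.0305; dividend-adjusted growth = e^(0.03−0.03) = 1.0000.
Risk-neutral probability p = (1.0000 − 0.9)/(1.4 − 0.9) = 0.1000/0.5000 = 0.2000
Terminal stock prices: S_u = 133, S_d = 85.5
Terminal payoffs (S − K): max(23, 0) = 23, max(-24.5, 0) = 0
Node 0 (S = 95): V_0 = e^(−0.03)·[0.2000·23.0000 + 0.8000·0.0000] = 4.4640

€4.46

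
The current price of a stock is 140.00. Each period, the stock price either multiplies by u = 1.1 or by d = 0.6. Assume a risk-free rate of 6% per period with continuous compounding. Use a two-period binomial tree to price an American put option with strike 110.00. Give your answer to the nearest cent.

2.97

Risk-neutral probability p = (e^0.06 − 0.6)/(1.1 − 0.6) = 0.4618/0.5000 = 0.9237
Terminal stock prices: S_uu = 169.4, S_ud = 92.4, S_dd = 50.4
Terminal payoffs (K − S): max(-59.4, 0) = 0, max(17.6, 0) = 17.6, max(59.6, 0) = 59.6
Node u (S = 154): continuation = e^(−0.06)·[0.9237·0.0000 + 0.0763·17.6000] = 1.2651; exercise value = 0.0000 ≤ continuation, so V_u = 1.2651
Node d (S = 84): continuation = e^(−0.06)·[0.9237·17.6000 + 0.0763·59.6000] = 19.5941; exercise value = 26.0000 > continuation, so V_d = 26.0000 (exercise)
Node 0 (S = 140): continuation = e^(−0.06)·[0.9237·1.2651 + 0.0763·26.0000] = 2.9694; exercise value = 0.0000 ≤ continuation, so V_0 = 2.9694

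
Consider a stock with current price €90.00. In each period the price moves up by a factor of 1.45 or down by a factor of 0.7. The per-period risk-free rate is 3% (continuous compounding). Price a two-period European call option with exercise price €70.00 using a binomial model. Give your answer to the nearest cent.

Risk-neutral probability p = (e^0.03 − 0.7)/(1.45 − 0.7) = 0.3305/0.7500 = 0.4406
Terminal stock prices: S_uu = 189.2, S_ud = 91.35, S_dd = 44.1
Terminal payoffs (S − K): max(119.2, 0) = 119.2, max(21.35, 0) = 21.35, max(-25.9, 0) = 0
Node u (S = 130.5): V_u = e^(−0.03)·[0.4406·119.2250 + 0.5594·21.3500] = 62.5688
Node d (S = 63): V_d = e^(−0.03)·[0.4406·21.3500 + 0.5594·0.0000] = 9.1289
Node 0 (S = 90): V_0 = e^(−0.03)·[0.4406·62.5688 + 0.5594·9.1289] = 31.7092

€31.71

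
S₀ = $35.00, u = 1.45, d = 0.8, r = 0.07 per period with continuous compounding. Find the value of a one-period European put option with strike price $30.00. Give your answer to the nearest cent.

$1.08

Risk-neutral probability p = (e^0.07 − 0.8)/(1.45 − 0.8) = 0.2725/0.6500 = 0.4192
Terminal stock prices: S_u = 50.75, S_d = 28
Terminal payoffs (K − S): max(-20.75, 0) = 0, max(2, 0) = 2
Node 0 (S = 35): V_0 = e^(−0.07)·[0.4192·0.0000 + 0.5808·2.0000] = 1.0830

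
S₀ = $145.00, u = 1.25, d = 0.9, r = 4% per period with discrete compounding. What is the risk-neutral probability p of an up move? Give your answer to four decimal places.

p = 0.4000

Risk-neutral probability p = (1 + 0.04 − 0.9)/(1.25 − 0.9) = 0.1400/0.3500 = 0.4000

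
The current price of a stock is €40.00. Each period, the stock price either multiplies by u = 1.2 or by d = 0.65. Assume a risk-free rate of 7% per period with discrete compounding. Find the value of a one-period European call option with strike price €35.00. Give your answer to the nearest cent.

€9.28

Risk-neutral probability p = (1 + 0.07 − 0.65)/(1.2 − 0.65) = 0.4200/0.5500 = 0.7636
Terminal stock prices: S_u = 48, S_d = 26
Terminal payoffs (S − K): max(13, 0) = 13, max(-9, 0) = 0
Node 0 (S = 40): V_0 = 1/1.07·[0.7636·13.0000 + 0.2364·0.0000] = 9.2778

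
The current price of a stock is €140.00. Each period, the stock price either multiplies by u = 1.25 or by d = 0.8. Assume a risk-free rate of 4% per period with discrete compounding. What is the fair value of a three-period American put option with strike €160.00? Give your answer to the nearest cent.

Risk-neutral probability p = (1 + 0.04 − 0.8)/(1.25 − 0.8) = 0.2400/0.4500 = 0.5333
Terminal stock prices: S_uuu = 273.4, S_uud = 175, S_udd = 112, S_ddd = 71.68
Terminal payoffs (K − S): max(-113.4, 0) = 0, max(-15, 0) = 0, max(48, 0) = 48, max(88.32, 0) = 88.32
Node uu (S = 218.8): continuation = 1/1.04·[0.5333·0.0000 + 0.4667·0.0000] = 0.0000; exercise value = 0.0000 ≤ continuation, so V_uu = 0.0000
Node ud (S = 140): continuation = 1/1.04·[0.5333·0.0000 + 0.4667·48.0000] = 21.5385; exercise value = 20.0000 ≤ continuation, so V_ud = 21.5385
Node dd (S = 89.6): continuation = 1/1.04·[0.5333·48.0000 + 0.4667·88.3200] = 64.2462; exercise value = 70.4000 > continuation, so V_dd = 70.4000 (exercise)
Node u (S = 175): continuation = 1/1.04·[0.5333·0.0000 + 0.4667·21.5385] = 9.6647; exercise value = 0.0000 ≤ continuation, so V_u = 9.6647
Node d (S = 112): continuation = 1/1.04·[0.5333·21.5385 + 0.4667·70.4000] = 42.6351; exercise value = 48.0000 > continuation, so V_d = 48.0000 (exercise)
Node 0 (S = 140): continuation = 1/1.04·[0.5333·9.6647 + 0.4667·48.0000] = 26.4947; exercise value = 20.0000 ≤ continuation, so V_0 = 26.4947

€26.49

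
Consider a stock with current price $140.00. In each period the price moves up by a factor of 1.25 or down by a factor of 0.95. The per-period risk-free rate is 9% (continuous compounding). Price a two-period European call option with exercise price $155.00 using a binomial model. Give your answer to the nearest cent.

Risk-neutral probability p = (e^0.09 − 0.95)/(1.25 − 0.95) = 0.1442/0.3000 = 0.4806
Terminal stock prices: S_uu = 218.8, S_ud = 166.2, S_dd = 126.3
Terminal payoffs (S − K): max(63.75, 0) = 63.75, max(11.25, 0) = 11.25, max(-28.65, 0) = 0
Node u (S = 175): V_u = e^(−0.09)·[0.4806·63.7500 + 0.5194·11.2500] = 33.3407
Node d (S = 133): V_d = e^(−0.09)·[0.4806·11.2500 + 0.5194·0.0000] = 4.9412
Node 0 (S = 140): V_0 = e^(−0.09)·[0.4806·33.3407 + 0.5194·4.9412] = 16.9895

$16.99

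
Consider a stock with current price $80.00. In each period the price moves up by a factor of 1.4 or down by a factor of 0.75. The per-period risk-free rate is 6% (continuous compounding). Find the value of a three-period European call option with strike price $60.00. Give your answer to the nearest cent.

Risk-neutral probability p = (e^0.06 − 0.75)/(1.4 − 0.75) = 0.3118/0.6500 = 0.4797
Terminal stock prices: S_uuu = 219.5, S_uud = 117.6, S_udd = 63, S_ddd = 33.75
Terminal payoffs (S − K): max(159.5, 0) = 159.5, max(57.6, 0) = 57.6, max(3, 0) = 3, max(-26.25, 0) = 0
Node uu (S = 156.8): V_uu = e^(−0.06)·[0.4797·159.5200 + 0.5203·57.6000] = 100.2941
Node ud (S = 84): V_ud = e^(−0.06)·[0.4797·57.6000 + 0.5203·3.0000] = 27.4941
Node dd (S = 45): V_dd = e^(−0.06)·[0.4797·3.0000 + 0.5203·0.0000] = 1.3554
Node u (S = 112): V_u = e^(−0.06)·[0.4797·100.2941 + 0.5203·27.4941] = 58.7848
Node d (S = 60): V_d = e^(−0.06)·[0.4797·27.4941 + 0.5203·1.3554] = 13.0862
Node 0 (S = 80): V_0 = e^(−0.06)·[0.4797·58.7848 + 0.5203·13.0862] = 32.9712

$32.97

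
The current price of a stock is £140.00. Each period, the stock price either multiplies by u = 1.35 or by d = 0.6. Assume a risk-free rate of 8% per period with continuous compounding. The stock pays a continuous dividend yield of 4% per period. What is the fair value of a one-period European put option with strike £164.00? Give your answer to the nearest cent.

£30.44

Per-period risk-free factor R = e^0.08 = 1.0833; dividend-adjusted growth = e^(0.08−0.04) = 1.0408.
Risk-neutral probability p = (1.0408 − 0.6)/(1.35 − 0.6) = 0.4408/0.7500 = 0.5877
Terminal stock prices: S_u = 189, S_d = 84
Terminal payoffs (K − S): max(-25, 0) = 0, max(80, 0) = 80
Node 0 (S = 140): V_0 = e^(−0.08)·[0.5877·0.0000 + 0.4123·80.0000] = 30.4445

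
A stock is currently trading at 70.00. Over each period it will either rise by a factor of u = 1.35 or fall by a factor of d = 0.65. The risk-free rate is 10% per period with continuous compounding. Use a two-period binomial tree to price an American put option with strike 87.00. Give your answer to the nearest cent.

17.90

Risk-neutral probability p = (e^0.1 − 0.65)/(1.35 − 0.65) = 0.4552/0.7000 = 0.6502
Terminal stock prices: S_uu = 127.6, S_ud = 61.43, S_dd = 29.58
Terminal payoffs (K − S): max(-40.58, 0) = 0, max(25.57, 0) = 25.57, max(57.42, 0) = 57.42
Node u (S = 94.5): continuation = e^(−0.1)·[0.6502·0.0000 + 0.3498·25.5750] = 8.0938; exercise value = 0.0000 ≤ continuation, so V_u = 8.0938
Node d (S = 45.5): continuation = e^(−0.1)·[0.6502·25.5750 + 0.3498·57.4250] = 33.2209; exercise value = 41.5000 > continuation, so V_d = 41.5000 (exercise)
Node 0 (S = 70): continuation = e^(−0.1)·[0.6502·8.0938 + 0.3498·41.5000] = 17.8957; exercise value = 17.0000 ≤ continuation, so V_0 = 17.8957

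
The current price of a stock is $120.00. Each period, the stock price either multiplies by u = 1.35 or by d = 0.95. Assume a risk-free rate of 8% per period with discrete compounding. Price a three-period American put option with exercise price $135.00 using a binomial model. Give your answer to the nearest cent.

$15.00

Risk-neutral probability p = (1 + 0.08 − 0.95)/(1.35 − 0.95) = 0.1300/0.4000 = 0.3250
Terminal stock prices: S_uuu = 295.2, S_uud = 207.8, S_udd = 146.2, S_ddd = 102.9
Terminal payoffs (K − S): max(-160.2, 0) = 0, max(-72.77, 0) = 0, max(-11.2, 0) = 0, max(32.12, 0) = 32.12
Node uu (S = 218.7): continuation = 1/1.08·[0.3250·0.0000 + 0.6750·0.0000] = 0.0000; exercise value = 0.0000 ≤ continuation, so V_uu = 0.0000
Node ud (S = 153.9): continuation = 1/1.08·[0.3250·0.0000 + 0.6750·0.0000] = 0.0000; exercise value = 0.0000 ≤ continuation, so V_ud = 0.0000
Node dd (S = 108.3): continuation = 1/1.08·[0.3250·0.0000 + 0.6750·32.1150] = 20.0719; exercise value = 26.7000 > continuation, so V_dd = 26.7000 (exercise)
Node u (S = 162): continuation = 1/1.08·[0.3250·0.0000 + 0.6750·0.0000] = 0.0000; exercise value = 0.0000 ≤ continuation, so V_u = 0.0000
Node d (S = 114): continuation = 1/1.08·[0.3250·0.0000 + 0.6750·26.7000] = 16.6875; exercise value = 21.0000 > continuation, so V_d = 21.0000 (exercise)
Node 0 (S = 120): continuation = 1/1.08·[0.3250·0.0000 + 0.6750·21.0000] = 13.1250; exercise value = 15.0000 > continuation, so V_0 = 15.0000 (exercise)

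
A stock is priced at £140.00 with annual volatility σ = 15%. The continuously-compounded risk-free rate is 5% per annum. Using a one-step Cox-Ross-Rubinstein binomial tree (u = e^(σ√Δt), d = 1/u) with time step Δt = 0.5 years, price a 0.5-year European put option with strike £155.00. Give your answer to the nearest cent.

CRR parameters: u = e^(σ√Δt) = e^(0.15·√0.5) = 1.1119, d = 1/u = 0.8994
Per-period rate: rΔt = 0.05·0.5 = 0.025, so R = e^0.025 = 1.0253
Risk-neutral probability p = (e^0.025 − 0.8994)/(1.1119 − 0.8994) = 0.1259/0.2125 = 0.5926
Terminal stock prices: S_u = 155.7, S_d = 125.9
Terminal payoffs (K − S): max(-0.6653, 0) = 0, max(29.09, 0) = 29.09
Node 0 (S = 140): V_0 = e^(−0.025)·[0.5926·0.0000 + 0.4074·29.0889] = 11.5576

£11.56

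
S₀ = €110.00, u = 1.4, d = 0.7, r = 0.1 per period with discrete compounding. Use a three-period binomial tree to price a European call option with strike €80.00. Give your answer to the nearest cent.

€53.47

Risk-neutral probability p = (1 + 0.1 − 0.7)/(1.4 − 0.7) = 0.4000/0.7000 = 0.5714
Terminal stock prices: S_uuu = 301.8, S_uud = 150.9, S_udd = 75.46, S_ddd = 37.73
Terminal payoffs (S − K): max(221.8, 0) = 221.8, max(70.92, 0) = 70.92, max(-4.54, 0) = 0, max(-42.27, 0) = 0
Node uu (S = 215.6): V_uu = 1/1.1·[0.5714·221.8400 + 0.4286·70.9200] = 142.8727
Node ud (S = 107.8): V_ud = 1/1.1·[0.5714·70.9200 + 0.4286·0.0000] = 36.8416
Node dd (S = 53.9): V_dd = 1/1.1·[0.5714·0.0000 + 0.4286·0.0000] = 0.0000
Node u (S = 154): V_u = 1/1.1·[0.5714·142.8727 + 0.4286·36.8416] = 88.5735
Node d (S = 77): V_d = 1/1.1·[0.5714·36.8416 + 0.4286·0.0000] = 19.1385
Node 0 (S = 110): V_0 = 1/1.1·[0.5714·88.5735 + 0.4286·19.1385] = 53.4687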